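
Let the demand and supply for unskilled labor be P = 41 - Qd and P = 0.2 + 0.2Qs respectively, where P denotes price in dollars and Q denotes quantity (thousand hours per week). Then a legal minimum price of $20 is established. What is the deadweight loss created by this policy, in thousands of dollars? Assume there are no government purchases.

101.4

Rearranging demand gives Qd = 41 - P; rearranging supply gives Qs = 5P - 1. Without the control the market clears where 41 - P = 5P - 1, i.e. P* = 7 and Q* = 34.
The floor of 20 is above the equilibrium price 7, so it binds.
At P = 20: Qd = 41 - 20 = 21 and Qs = 5·20 - 1 = 99.
Quantity traded falls to 21. At Q = 21 the demand price is 41 - 21 = 20 and the supply price is (1 + 21)/5 = 4.4.
Deadweight loss = ½ · (20 - 4.4) · (34 - 21) = ½ · 15.6 · 13 = 101.4.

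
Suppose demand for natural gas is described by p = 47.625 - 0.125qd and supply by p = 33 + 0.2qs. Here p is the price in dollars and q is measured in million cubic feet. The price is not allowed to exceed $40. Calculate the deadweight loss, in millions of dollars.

Rearranging demand gives qd = 381 - 8p; rearranging supply gives qs = 5p - 165. Equilibrium: 381 - 8p = 5p - 165, so 546 = 13p and p* = 42, q* = 45.
The ceiling of 40 is below the equilibrium price 42, so it binds.
At p = 40: qd = 381 - 8·40 = 61 and qs = 5·40 - 165 = 35.
Quantity traded falls to 35. At q = 35 the demand price is (381 - 35)/8 = 43.25 and the supply price is (165 + 35)/5 = 40.
Deadweight loss = ½ · (43.25 - 40) · (45 - 35) = ½ · 3.25 · 10 = 16.25.

16.25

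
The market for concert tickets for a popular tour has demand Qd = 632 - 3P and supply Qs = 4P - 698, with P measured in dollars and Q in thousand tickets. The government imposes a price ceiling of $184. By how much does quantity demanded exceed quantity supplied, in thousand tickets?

42

Equilibrium: 632 - 3P = 4P - 698, so 1330 = 7P and P* = 190, Q* = 62.
Since 184 < 190, the ceiling is binding.
At P = 184: Qd = 632 - 3·184 = 80 and Qs = 4·184 - 698 = 38.
Shortage = Qd - Qs = 80 - 38 = 42.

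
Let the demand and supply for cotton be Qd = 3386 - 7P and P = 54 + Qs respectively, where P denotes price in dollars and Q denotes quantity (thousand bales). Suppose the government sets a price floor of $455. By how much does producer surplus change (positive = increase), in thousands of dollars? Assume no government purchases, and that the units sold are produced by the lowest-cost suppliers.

-10287.5

Rearranging supply gives Qs = P - 54. Setting quantity demanded equal to quantity supplied, 3386 - 7P = P - 54, gives P* = 430 and Q* = 376.
The floor of 455 is above the equilibrium price 430, so it binds.
At P = 455: Qd = 3386 - 7·455 = 201 and Qs = 455 - 54 = 401.
Producer surplus without the control is ½ · (430 - 54) · 376 = 70688.
With the floor, 201 units are sold at 455. The supply price at Q = 201 is 255, so PS = ½ · [(455 - 54) + (455 - 255)] · 201 = 60400.5.
Change in producer surplus = 60400.5 - 70688 = -10287.5.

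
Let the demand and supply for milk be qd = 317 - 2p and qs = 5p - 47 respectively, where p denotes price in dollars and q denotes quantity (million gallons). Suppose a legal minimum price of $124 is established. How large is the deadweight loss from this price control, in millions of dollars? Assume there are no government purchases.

Equilibrium: 317 - 2p = 5p - 47, so 364 = 7p and p* = 52, q* = 213.
Because the floor (124) lies above the market-clearing price, it is binding.
At p = 124: qd = 317 - 2·124 = 69 and qs = 5·124 - 47 = 573.
Quantity traded falls to 69. At q = 69 the demand price is (317 - 69)/2 = 124 and the supply price is (47 + 69)/5 = 23.2.
Deadweight loss = ½ · (124 - 23.2) · (213 - 69) = ½ · 100.8 · 144 = 7257.6.

7257.6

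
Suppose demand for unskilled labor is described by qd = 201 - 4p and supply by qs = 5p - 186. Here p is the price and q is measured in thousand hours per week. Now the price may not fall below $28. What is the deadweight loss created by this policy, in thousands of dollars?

In a free market, 201 - 4p = 5p - 186 gives the equilibrium p* = 43, q* = 29.
Since 28 is below p* = 43, the floor does not bind and the free-market outcome prevails.
Since the control does not bind, no trades are prevented and deadweight loss is zero.

0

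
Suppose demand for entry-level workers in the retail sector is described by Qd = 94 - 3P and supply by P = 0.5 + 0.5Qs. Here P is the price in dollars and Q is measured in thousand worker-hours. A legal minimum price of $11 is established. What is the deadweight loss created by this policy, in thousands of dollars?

0

Rearranging supply gives Qs = 2P - 1. Without the control the market clears where 94 - 3P = 2P - 1, i.e. P* = 19 and Q* = 37.
The floor of 11 is below the equilibrium price 19, so it is not binding; the market clears at P* = 19, Q* = 37.
Since the control does not bind, no trades are prevented and deadweight loss is zero.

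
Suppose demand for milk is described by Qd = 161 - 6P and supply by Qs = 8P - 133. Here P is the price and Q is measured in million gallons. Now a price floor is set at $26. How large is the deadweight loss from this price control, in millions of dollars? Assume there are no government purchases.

Setting quantity demanded equal to quantity supplied, 161 - 6P = 8P - 133, gives P* = 21 and Q* = 35.
The floor of 26 is above the equilibrium price 21, so it binds.
At P = 26: Qd = 161 - 6·26 = 5 and Qs = 8·26 - 133 = 75.
Quantity traded falls to 5. At Q = 5 the demand price is (161 - 5)/6 = 26 and the supply price is (133 + 5)/8 = 17.25.
Deadweight loss = ½ · (26 - 17.25) · (35 - 5) = ½ · 8.75 · 30 = 131.25.

131.25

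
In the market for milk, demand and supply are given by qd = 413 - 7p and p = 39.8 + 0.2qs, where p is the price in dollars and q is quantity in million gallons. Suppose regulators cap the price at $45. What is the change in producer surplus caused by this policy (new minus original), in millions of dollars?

-246

Rearranging supply gives qs = 5p - 199. In a free market, 413 - 7p = 5p - 199 gives the equilibrium p* = 51, q* = 56.
Since 45 < 51, the ceiling is binding.
At p = 45: qd = 413 - 7·45 = 98 and qs = 5·45 - 199 = 26.
Producer surplus without the control is ½ · (51 - 39.8) · 56 = 313.6.
With the ceiling, producers sell 26 units at 45, so PS = ½ · (45 - 39.8) · 26 = 67.6.
Change in producer surplus = 67.6 - 313.6 = -246.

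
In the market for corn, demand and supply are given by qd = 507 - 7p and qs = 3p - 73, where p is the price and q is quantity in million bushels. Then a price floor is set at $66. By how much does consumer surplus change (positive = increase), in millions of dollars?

In a free market, 507 - 7p = 3p - 73 gives the equilibrium p* = 58, q* = 101.
Because the floor (66) lies above the market-clearing price, it is binding.
At p = 66: qd = 507 - 7·66 = 45 and qs = 3·66 - 73 = 125.
Consumer surplus without the control is ½ · (507/7 - 58) · 101 = 10201/14.
With the floor, consumers buy 45 units at 66, so CS = ½ · (507/7 - 66) · 45 = 2025/14.
Change in consumer surplus = 2025/14 - 10201/14 = -584.

-584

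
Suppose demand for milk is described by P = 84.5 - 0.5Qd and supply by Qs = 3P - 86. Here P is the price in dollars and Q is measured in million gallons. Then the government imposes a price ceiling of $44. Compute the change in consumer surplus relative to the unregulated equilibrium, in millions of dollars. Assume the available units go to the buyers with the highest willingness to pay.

211.75

Rearranging demand gives Qd = 169 - 2P. Setting quantity demanded equal to quantity supplied, 169 - 2P = 3P - 86, gives P* = 51 and Q* = 67.
The ceiling of 44 is below the equilibrium price 51, so it binds.
At P = 44: Qd = 169 - 2·44 = 81 and Qs = 3·44 - 86 = 46.
Consumer surplus without the control is ½ · (84.5 - 51) · 67 = 1122.25.
With the ceiling, 46 units are sold at 44 (assume they go to the highest-value buyers). The demand price at Q = 46 is 61.5, so CS = ½ · [(84.5 - 44) + (61.5 - 44)] · 46 = 1334.
Change in consumer surplus = 1334 - 1122.25 = 211.75.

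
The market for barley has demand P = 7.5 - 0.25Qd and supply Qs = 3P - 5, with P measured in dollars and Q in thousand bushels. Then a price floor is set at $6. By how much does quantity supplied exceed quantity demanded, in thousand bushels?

Rearranging demand gives Qd = 30 - 4P. Without the control the market clears where 30 - 4P = 3P - 5, i.e. P* = 5 and Q* = 10.
The floor of 6 is above the equilibrium price 5, so it binds.
At P = 6: Qd = 30 - 4·6 = 6 and Qs = 3·6 - 5 = 13.
Surplus = Qs - Qd = 13 - 6 = 7.

7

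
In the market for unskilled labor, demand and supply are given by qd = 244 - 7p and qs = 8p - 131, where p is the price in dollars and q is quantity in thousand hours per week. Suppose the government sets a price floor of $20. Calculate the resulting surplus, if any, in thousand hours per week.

Setting quantity demanded equal to quantity supplied, 244 - 7p = 8p - 131, gives p* = 25 and q* = 69.
Since 20 is below p* = 25, the floor does not bind and the free-market outcome prevails.
Since the control does not bind, there is no surplus.

0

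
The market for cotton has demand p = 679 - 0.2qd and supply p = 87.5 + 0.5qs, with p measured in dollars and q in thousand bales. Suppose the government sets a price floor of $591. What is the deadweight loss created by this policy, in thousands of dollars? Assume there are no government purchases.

Rearranging demand gives qd = 3395 - 5p; rearranging supply gives qs = 2p - 175. In a free market, 3395 - 5p = 2p - 175 gives the equilibrium p* = 510, q* = 845.
Since 591 > 510, the floor is binding.
At p = 591: qd = 3395 - 5·591 = 440 and qs = 2·591 - 175 = 1007.
Quantity traded falls to 440. At q = 440 the demand price is (3395 - 440)/5 = 591 and the supply price is (175 + 440)/2 = 307.5.
Deadweight loss = ½ · (591 - 307.5) · (845 - 440) = ½ · 283.5 · 405 = 57408.75.

57408.75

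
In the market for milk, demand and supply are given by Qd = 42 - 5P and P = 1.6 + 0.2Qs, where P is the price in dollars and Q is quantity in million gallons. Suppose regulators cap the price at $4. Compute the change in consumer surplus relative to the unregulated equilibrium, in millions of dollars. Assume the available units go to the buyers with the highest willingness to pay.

Rearranging supply gives Qs = 5P - 8. In a free market, 42 - 5P = 5P - 8 gives the equilibrium P* = 5, Q* = 17.
Because the ceiling (4) lies below the market-clearing price, it is binding.
At P = 4: Qd = 42 - 5·4 = 22 and Qs = 5·4 - 8 = 12.
Consumer surplus without the control is ½ · (8.4 - 5) · 17 = 28.9.
With the ceiling, 12 units are sold at 4 (assume they go to the highest-value buyers). The demand price at Q = 12 is 6, so CS = ½ · [(8.4 - 4) + (6 - 4)] · 12 = 38.4.
Change in consumer surplus = 38.4 - 28.9 = 9.5.

9.5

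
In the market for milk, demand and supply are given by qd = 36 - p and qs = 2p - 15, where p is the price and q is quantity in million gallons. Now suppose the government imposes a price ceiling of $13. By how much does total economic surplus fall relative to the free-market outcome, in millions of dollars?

Setting quantity demanded equal to quantity supplied, 36 - p = 2p - 15, gives p* = 17 and q* = 19.
Since 13 < 17, the ceiling is binding.
At p = 13: qd = 36 - 13 = 23 and qs = 2·13 - 15 = 11.
Quantity traded falls to 11. At q = 11 the demand price is 36 - 11 = 25 and the supply price is (15 + 11)/2 = 13.
Deadweight loss = ½ · (25 - 13) · (19 - 11) = ½ · 12 · 8 = 48.

48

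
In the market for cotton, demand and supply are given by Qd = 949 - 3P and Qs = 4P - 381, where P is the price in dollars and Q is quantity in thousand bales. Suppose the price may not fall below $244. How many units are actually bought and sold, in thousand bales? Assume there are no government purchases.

Setting quantity demanded equal to quantity supplied, 949 - 3P = 4P - 381, gives P* = 190 and Q* = 379.
Since 244 > 190, the floor is binding.
At P = 244: Qd = 949 - 3·244 = 217 and Qs = 4·244 - 381 = 595.
The quantity actually transacted is the short side, demand: 217.

217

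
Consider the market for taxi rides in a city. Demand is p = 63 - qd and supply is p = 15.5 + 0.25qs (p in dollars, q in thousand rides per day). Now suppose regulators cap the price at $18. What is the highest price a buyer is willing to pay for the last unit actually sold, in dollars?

Rearranging demand gives qd = 63 - p; rearranging supply gives qs = 4p - 62. In a free market, 63 - p = 4p - 62 gives the equilibrium p* = 25, q* = 38.
Since 18 < 25, the ceiling is binding.
At p = 18: qd = 63 - 18 = 45 and qs = 4·18 - 62 = 10.
Only 10 units reach the market. On the demand curve, the marginal buyer's willingness to pay at q = 10 is (63 - 10) = 53.

53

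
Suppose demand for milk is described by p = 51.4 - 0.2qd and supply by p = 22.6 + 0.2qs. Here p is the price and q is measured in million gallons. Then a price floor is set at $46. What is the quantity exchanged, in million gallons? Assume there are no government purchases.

27

Rearranging demand gives qd = 257 - 5p; rearranging supply gives qs = 5p - 113. Equilibrium: 257 - 5p = 5p - 113, so 370 = 10p and p* = 37, q* = 72.
The floor of 46 is above the equilibrium price 37, so it binds.
At p = 46: qd = 257 - 5·46 = 27 and qs = 5·46 - 113 = 117.
The quantity actually transacted is the short side, demand: 27.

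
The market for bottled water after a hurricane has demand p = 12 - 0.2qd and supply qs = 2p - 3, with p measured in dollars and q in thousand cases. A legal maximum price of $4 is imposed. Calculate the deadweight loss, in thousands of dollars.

35

Rearranging demand gives qd = 60 - 5p. In a free market, 60 - 5p = 2p - 3 gives the equilibrium p* = 9, q* = 15.
The ceiling of 4 is below the equilibrium price 9, so it binds.
At p = 4: qd = 60 - 5·4 = 40 and qs = 2·4 - 3 = 5.
Quantity traded falls to 5. At q = 5 the demand price is (60 - 5)/5 = 11 and the supply price is (3 + 5)/2 = 4.
Deadweight loss = ½ · (11 - 4) · (15 - 5) = ½ · 7 · 10 = 35.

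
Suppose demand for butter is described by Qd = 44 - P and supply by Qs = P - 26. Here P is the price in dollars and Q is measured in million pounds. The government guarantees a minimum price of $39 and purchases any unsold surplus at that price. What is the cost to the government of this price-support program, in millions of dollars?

312

In a free market, 44 - P = P - 26 gives the equilibrium P* = 35, Q* = 9.
Since 39 > 35, the floor is binding.
At P = 39: Qd = 44 - 39 = 5 and Qs = 39 - 26 = 13.
Surplus = Qs - Qd = 8.
Government expenditure = surplus × support price = 8 × 39 = 312.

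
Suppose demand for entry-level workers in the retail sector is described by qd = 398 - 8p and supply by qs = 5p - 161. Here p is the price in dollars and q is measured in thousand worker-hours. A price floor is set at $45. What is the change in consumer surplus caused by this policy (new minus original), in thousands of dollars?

-92

Without the control the market clears where 398 - 8p = 5p - 161, i.e. p* = 43 and q* = 54.
Since 45 > 43, the floor is binding.
At p = 45: qd = 398 - 8·45 = 38 and qs = 5·45 - 161 = 64.
Consumer surplus without the control is ½ · (49.75 - 43) · 54 = 182.25.
With the floor, consumers buy 38 units at 45, so CS = ½ · (49.75 - 45) · 38 = 90.25.
Change in consumer surplus = 90.25 - 182.25 = -92.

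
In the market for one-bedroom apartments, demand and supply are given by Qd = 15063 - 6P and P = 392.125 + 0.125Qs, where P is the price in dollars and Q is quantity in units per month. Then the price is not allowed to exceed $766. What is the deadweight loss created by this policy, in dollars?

Rearranging supply gives Qs = 8P - 3137. Without the control the market clears where 15063 - 6P = 8P - 3137, i.e. P* = 1300 and Q* = 7263.
Since 766 < 1300, the ceiling is binding.
At P = 766: Qd = 15063 - 6·766 = 10467 and Qs = 8·766 - 3137 = 2991.
Quantity traded falls to 2991. At Q = 2991 the demand price is (15063 - 2991)/6 = 2012 and the supply price is (3137 + 2991)/8 = 766.
Deadweight loss = ½ · (2012 - 766) · (7263 - 2991) = ½ · 1246 · 4272 = 2661456.

2661456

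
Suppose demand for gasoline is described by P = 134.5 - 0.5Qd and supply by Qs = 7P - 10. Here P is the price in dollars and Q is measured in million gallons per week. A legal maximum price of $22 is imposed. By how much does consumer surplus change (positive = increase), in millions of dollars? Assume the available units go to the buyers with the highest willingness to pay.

Rearranging demand gives Qd = 269 - 2P. Equilibrium: 269 - 2P = 7P - 10, so 279 = 9P and P* = 31, Q* = 207.
Because the ceiling (22) lies below the market-clearing price, it is binding.
At P = 22: Qd = 269 - 2·22 = 225 and Qs = 7·22 - 10 = 144.
Consumer surplus without the control is ½ · (134.5 - 31) · 207 = 10712.25.
With the ceiling, 144 units are sold at 22 (assume they go to the highest-value buyers). The demand price at Q = 144 is 62.5, so CS = ½ · [(134.5 - 22) + (62.5 - 22)] · 144 = 11016.
Change in consumer surplus = 11016 - 10712.25 = 303.75.

303.75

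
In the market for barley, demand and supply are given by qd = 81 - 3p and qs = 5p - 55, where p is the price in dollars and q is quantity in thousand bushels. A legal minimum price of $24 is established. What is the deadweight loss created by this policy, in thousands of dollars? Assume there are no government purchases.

In a free market, 81 - 3p = 5p - 55 gives the equilibrium p* = 17, q* = 30.
Since 24 > 17, the floor is binding.
At p = 24: qd = 81 - 3·24 = 9 and qs = 5·24 - 55 = 65.
Quantity traded falls to 9. At q = 9 the demand price is (81 - 9)/3 = 24 and the supply price is (55 + 9)/5 = 12.8.
Deadweight loss = ½ · (24 - 12.8) · (30 - 9) = ½ · 11.2 · 21 = 117.6.

117.6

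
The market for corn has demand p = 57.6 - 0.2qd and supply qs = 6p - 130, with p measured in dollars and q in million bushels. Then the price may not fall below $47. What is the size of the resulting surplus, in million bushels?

99

Rearranging demand gives qd = 288 - 5p. Setting quantity demanded equal to quantity supplied, 288 - 5p = 6p - 130, gives p* = 38 and q* = 98.
The floor of 47 is above the equilibrium price 38, so it binds.
At p = 47: qd = 288 - 5·47 = 53 and qs = 6·47 - 130 = 152.
Surplus = qs - qd = 152 - 53 = 99.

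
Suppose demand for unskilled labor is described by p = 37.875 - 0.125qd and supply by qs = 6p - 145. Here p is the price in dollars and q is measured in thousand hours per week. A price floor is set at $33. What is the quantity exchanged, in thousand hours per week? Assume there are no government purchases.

39

Rearranging demand gives qd = 303 - 8p. Setting quantity demanded equal to quantity supplied, 303 - 8p = 6p - 145, gives p* = 32 and q* = 47.
Because the floor (33) lies above the market-clearing price, it is binding.
At p = 33: qd = 303 - 8·33 = 39 and qs = 6·33 - 145 = 53.
The quantity actually transacted is the short side, demand: 39.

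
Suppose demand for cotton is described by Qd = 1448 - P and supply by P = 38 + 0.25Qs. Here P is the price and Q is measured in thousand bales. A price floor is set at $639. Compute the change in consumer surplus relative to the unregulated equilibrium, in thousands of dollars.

-308951.5

Rearranging supply gives Qs = 4P - 152. Equilibrium: 1448 - P = 4P - 152, so 1600 = 5P and P* = 320, Q* = 1128.
The floor of 639 is above the equilibrium price 320, so it binds.
At P = 639: Qd = 1448 - 639 = 809 and Qs = 4·639 - 152 = 2404.
Consumer surplus without the control is ½ · (1448 - 320) · 1128 = 636192.
With the floor, consumers buy 809 units at 639, so CS = ½ · (1448 - 639) · 809 = 327240.5.
Change in consumer surplus = 327240.5 - 636192 = -308951.5.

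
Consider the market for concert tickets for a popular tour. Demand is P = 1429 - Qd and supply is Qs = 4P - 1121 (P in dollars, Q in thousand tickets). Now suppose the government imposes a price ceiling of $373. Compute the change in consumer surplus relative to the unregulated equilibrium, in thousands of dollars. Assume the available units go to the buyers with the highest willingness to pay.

Rearranging demand gives Qd = 1429 - P. Without the control the market clears where 1429 - P = 4P - 1121, i.e. P* = 510 and Q* = 919.
The ceiling of 373 is below the equilibrium price 510, so it binds.
At P = 373: Qd = 1429 - 373 = 1056 and Qs = 4·373 - 1121 = 371.
Consumer surplus without the control is ½ · (1429 - 510) · 919 = 422280.5.
With the ceiling, 371 units are sold at 373 (assume they go to the highest-value buyers). The demand price at Q = 371 is 1058, so CS = ½ · [(1429 - 373) + (1058 - 373)] · 371 = 322955.5.
Change in consumer surplus = 322955.5 - 422280.5 = -99325.

-99325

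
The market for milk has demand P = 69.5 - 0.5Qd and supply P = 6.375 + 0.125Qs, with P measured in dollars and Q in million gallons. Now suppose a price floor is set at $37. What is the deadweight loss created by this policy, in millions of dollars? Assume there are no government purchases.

405

Rearranging demand gives Qd = 139 - 2P; rearranging supply gives Qs = 8P - 51. Equilibrium: 139 - 2P = 8P - 51, so 190 = 10P and P* = 19, Q* = 101.
Since 37 > 19, the floor is binding.
At P = 37: Qd = 139 - 2·37 = 65 and Qs = 8·37 - 51 = 245.
Quantity traded falls to 65. At Q = 65 the demand price is (139 - 65)/2 = 37 and the supply price is (51 + 65)/8 = 14.5.
Deadweight loss = ½ · (37 - 14.5) · (101 - 65) = ½ · 22.5 · 36 = 405.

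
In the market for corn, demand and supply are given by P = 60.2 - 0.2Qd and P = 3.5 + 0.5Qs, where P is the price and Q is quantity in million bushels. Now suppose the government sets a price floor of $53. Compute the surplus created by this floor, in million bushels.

Rearranging demand gives Qd = 301 - 5P; rearranging supply gives Qs = 2P - 7. Equilibrium: 301 - 5P = 2P - 7, so 308 = 7P and P* = 44, Q* = 81.
Because the floor (53) lies above the market-clearing price, it is binding.
At P = 53: Qd = 301 - 5·53 = 36 and Qs = 2·53 - 7 = 99.
Surplus = Qs - Qd = 99 - 36 = 63.

63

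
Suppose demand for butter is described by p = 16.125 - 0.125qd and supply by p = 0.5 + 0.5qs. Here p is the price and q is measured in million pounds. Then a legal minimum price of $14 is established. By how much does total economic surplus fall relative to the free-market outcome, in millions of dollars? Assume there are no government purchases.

20

Rearranging demand gives qd = 129 - 8p; rearranging supply gives qs = 2p - 1. Equilibrium: 129 - 8p = 2p - 1, so 130 = 10p and p* = 13, q* = 25.
Because the floor (14) lies above the market-clearing price, it is binding.
At p = 14: qd = 129 - 8·14 = 17 and qs = 2·14 - 1 = 27.
Quantity traded falls to 17. At q = 17 the demand price is (129 - 17)/8 = 14 and the supply price is (1 + 17)/2 = 9.
Deadweight loss = ½ · (14 - 9) · (25 - 17) = ½ · 5 · 8 = 20.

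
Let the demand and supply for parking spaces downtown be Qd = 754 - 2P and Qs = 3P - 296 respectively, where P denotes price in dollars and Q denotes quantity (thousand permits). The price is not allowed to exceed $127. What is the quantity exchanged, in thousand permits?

Without the control the market clears where 754 - 2P = 3P - 296, i.e. P* = 210 and Q* = 334.
The ceiling of 127 is below the equilibrium price 210, so it binds.
At P = 127: Qd = 754 - 2·127 = 500 and Qs = 3·127 - 296 = 85.
The quantity actually transacted is the short side, supply: 85.

85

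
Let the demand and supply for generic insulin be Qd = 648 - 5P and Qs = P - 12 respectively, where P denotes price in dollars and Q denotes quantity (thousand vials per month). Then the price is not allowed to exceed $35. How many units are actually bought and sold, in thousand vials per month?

23

In a free market, 648 - 5P = P - 12 gives the equilibrium P* = 110, Q* = 98.
The ceiling of 35 is below the equilibrium price 110, so it binds.
At P = 35: Qd = 648 - 5·35 = 473 and Qs = 35 - 12 = 23.
The quantity actually transacted is the short side, supply: 23.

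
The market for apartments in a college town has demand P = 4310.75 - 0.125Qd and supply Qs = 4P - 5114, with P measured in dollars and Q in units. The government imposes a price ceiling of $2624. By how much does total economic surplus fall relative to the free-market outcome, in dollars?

Rearranging demand gives Qd = 34486 - 8P. Without the control the market clears where 34486 - 8P = 4P - 5114, i.e. P* = 3300 and Q* = 8086.
The ceiling of 2624 is below the equilibrium price 3300, so it binds.
At P = 2624: Qd = 34486 - 8·2624 = 13494 and Qs = 4·2624 - 5114 = 5382.
Quantity traded falls to 5382. At Q = 5382 the demand price is (34486 - 5382)/8 = 3638 and the supply price is (5114 + 5382)/4 = 2624.
Deadweight loss = ½ · (3638 - 2624) · (8086 - 5382) = ½ · 1014 · 2704 = 1370928.

1370928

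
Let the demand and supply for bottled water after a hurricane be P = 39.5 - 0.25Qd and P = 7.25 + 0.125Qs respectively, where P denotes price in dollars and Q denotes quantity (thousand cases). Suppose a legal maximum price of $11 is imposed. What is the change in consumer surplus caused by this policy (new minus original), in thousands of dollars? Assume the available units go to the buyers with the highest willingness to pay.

Rearranging demand gives Qd = 158 - 4P; rearranging supply gives Qs = 8P - 58. Without the control the market clears where 158 - 4P = 8P - 58, i.e. P* = 18 and Q* = 86.
Since 11 < 18, the ceiling is binding.
At P = 11: Qd = 158 - 4·11 = 114 and Qs = 8·11 - 58 = 30.
Consumer surplus without the control is ½ · (39.5 - 18) · 86 = 924.5.
With the ceiling, 30 units are sold at 11 (assume they go to the highest-value buyers). The demand price at Q = 30 is 32, so CS = ½ · [(39.5 - 11) + (32 - 11)] · 30 = 742.5.
Change in consumer surplus = 742.5 - 924.5 = -182.

-182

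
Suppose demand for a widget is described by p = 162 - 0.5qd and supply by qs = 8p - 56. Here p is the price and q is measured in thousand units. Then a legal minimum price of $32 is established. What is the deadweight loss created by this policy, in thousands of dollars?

0

Rearranging demand gives qd = 324 - 2p. In a free market, 324 - 2p = 8p - 56 gives the equilibrium p* = 38, q* = 248.
The floor of 32 is below the equilibrium price 38, so it is not binding; the market clears at p* = 38, q* = 248.
Since the control does not bind, no trades are prevented and deadweight loss is zero.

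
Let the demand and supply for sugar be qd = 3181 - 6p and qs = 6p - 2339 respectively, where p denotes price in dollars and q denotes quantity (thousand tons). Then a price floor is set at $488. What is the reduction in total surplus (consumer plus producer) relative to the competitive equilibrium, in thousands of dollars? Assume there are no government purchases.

Setting quantity demanded equal to quantity supplied, 3181 - 6p = 6p - 2339, gives p* = 460 and q* = 421.
Since 488 > 460, the floor is binding.
At p = 488: qd = 3181 - 6·488 = 253 and qs = 6·488 - 2339 = 589.
Quantity traded falls to 253. At q = 253 the demand price is (3181 - 253)/6 = 488 and the supply price is (2339 + 253)/6 = 432.
Deadweight loss = ½ · (488 - 432) · (421 - 253) = ½ · 56 · 168 = 4704.

4704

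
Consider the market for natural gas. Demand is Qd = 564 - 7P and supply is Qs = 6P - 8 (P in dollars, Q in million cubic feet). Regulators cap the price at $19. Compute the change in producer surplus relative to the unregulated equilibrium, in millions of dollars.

-4525

Setting quantity demanded equal to quantity supplied, 564 - 7P = 6P - 8, gives P* = 44 and Q* = 256.
Because the ceiling (19) lies below the market-clearing price, it is binding.
At P = 19: Qd = 564 - 7·19 = 431 and Qs = 6·19 - 8 = 106.
Producer surplus without the control is ½ · (44 - 4/3) · 256 = 16384/3.
With the ceiling, producers sell 106 units at 19, so PS = ½ · (19 - 4/3) · 106 = 2809/3.
Change in producer surplus = 2809/3 - 16384/3 = -4525.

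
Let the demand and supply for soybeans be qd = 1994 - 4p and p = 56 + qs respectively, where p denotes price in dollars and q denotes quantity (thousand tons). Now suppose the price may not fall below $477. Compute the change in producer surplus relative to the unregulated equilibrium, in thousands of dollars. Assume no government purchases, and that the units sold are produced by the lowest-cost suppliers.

Rearranging supply gives qs = p - 56. Equilibrium: 1994 - 4p = p - 56, so 2050 = 5p and p* = 410, q* = 354.
The floor of 477 is above the equilibrium price 410, so it binds.
At p = 477: qd = 1994 - 4·477 = 86 and qs = 477 - 56 = 421.
Producer surplus without the control is ½ · (410 - 56) · 354 = 62658.
With the floor, 86 units are sold at 477. The supply price at q = 86 is 142, so PS = ½ · [(477 - 56) + (477 - 142)] · 86 = 32508.
Change in producer surplus = 32508 - 62658 = -30150.

-30150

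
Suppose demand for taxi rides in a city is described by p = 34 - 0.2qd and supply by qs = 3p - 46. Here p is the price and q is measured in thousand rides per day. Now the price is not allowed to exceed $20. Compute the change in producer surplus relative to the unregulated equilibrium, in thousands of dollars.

-171.5

Rearranging demand gives qd = 170 - 5p. Without the control the market clears where 170 - 5p = 3p - 46, i.e. p* = 27 and q* = 35.
Because the ceiling (20) lies below the market-clearing price, it is binding.
At p = 20: qd = 170 - 5·20 = 70 and qs = 3·20 - 46 = 14.
Producer surplus without the control is ½ · (27 - 46/3) · 35 = 1225/6.
With the ceiling, producers sell 14 units at 20, so PS = ½ · (20 - 46/3) · 14 = 98/3.
Change in producer surplus = 98/3 - 1225/6 = -171.5.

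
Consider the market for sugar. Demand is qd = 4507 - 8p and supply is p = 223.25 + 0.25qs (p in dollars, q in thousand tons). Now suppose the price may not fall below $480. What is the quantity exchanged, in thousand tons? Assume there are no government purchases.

667

Rearranging supply gives qs = 4p - 893. Setting quantity demanded equal to quantity supplied, 4507 - 8p = 4p - 893, gives p* = 450 and q* = 907.
Because the floor (480) lies above the market-clearing price, it is binding.
At p = 480: qd = 4507 - 8·480 = 667 and qs = 4·480 - 893 = 1027.
The quantity actually transacted is the short side, demand: 667.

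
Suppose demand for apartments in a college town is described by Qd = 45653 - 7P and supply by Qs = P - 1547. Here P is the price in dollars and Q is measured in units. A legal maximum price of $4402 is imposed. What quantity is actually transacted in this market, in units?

2855

Equilibrium: 45653 - 7P = P - 1547, so 47200 = 8P and P* = 5900, Q* = 4353.
The ceiling of 4402 is below the equilibrium price 5900, so it binds.
At P = 4402: Qd = 45653 - 7·4402 = 14839 and Qs = 4402 - 1547 = 2855.
The quantity actually transacted is the short side, supply: 2855.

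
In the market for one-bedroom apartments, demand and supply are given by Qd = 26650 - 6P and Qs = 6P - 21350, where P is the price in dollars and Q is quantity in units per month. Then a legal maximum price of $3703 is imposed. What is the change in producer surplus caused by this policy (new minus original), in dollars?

In a free market, 26650 - 6P = 6P - 21350 gives the equilibrium P* = 4000, Q* = 2650.
Since 3703 < 4000, the ceiling is binding.
At P = 3703: Qd = 26650 - 6·3703 = 4432 and Qs = 6·3703 - 21350 = 868.
Producer surplus without the control is ½ · (4000 - 10675/3) · 2650 = 1755625/3.
With the ceiling, producers sell 868 units at 3703, so PS = ½ · (3703 - 10675/3) · 868 = 188356/3.
Change in producer surplus = 188356/3 - 1755625/3 = -522423.

-522423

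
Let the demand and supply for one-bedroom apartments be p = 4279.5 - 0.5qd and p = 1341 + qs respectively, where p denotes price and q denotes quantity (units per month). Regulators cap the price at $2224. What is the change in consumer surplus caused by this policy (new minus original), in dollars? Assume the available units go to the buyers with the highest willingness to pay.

660664

Rearranging demand gives qd = 8559 - 2p; rearranging supply gives qs = p - 1341. In a free market, 8559 - 2p = p - 1341 gives the equilibrium p* = 3300, q* = 1959.
The ceiling of 2224 is below the equilibrium price 3300, so it binds.
At p = 2224: qd = 8559 - 2·2224 = 4111 and qs = 2224 - 1341 = 883.
Consumer surplus without the control is ½ · (4279.5 - 3300) · 1959 = 959420.25.
With the ceiling, 883 units are sold at 2224 (assume they go to the highest-value buyers). The demand price at q = 883 is 3838, so CS = ½ · [(4279.5 - 2224) + (3838 - 2224)] · 883 = 1620084.25.
Change in consumer surplus = 1620084.25 - 959420.25 = 660664.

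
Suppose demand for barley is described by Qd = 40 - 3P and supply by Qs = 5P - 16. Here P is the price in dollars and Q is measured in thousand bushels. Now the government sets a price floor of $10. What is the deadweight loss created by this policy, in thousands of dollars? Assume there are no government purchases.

21.6

In a free market, 40 - 3P = 5P - 16 gives the equilibrium P* = 7, Q* = 19.
The floor of 10 is above the equilibrium price 7, so it binds.
At P = 10: Qd = 40 - 3·10 = 10 and Qs = 5·10 - 16 = 34.
Quantity traded falls to 10. At Q = 10 the demand price is (40 - 10)/3 = 10 and the supply price is (16 + 10)/5 = 5.2.
Deadweight loss = ½ · (10 - 5.2) · (19 - 10) = ½ · 4.8 · 9 = 21.6.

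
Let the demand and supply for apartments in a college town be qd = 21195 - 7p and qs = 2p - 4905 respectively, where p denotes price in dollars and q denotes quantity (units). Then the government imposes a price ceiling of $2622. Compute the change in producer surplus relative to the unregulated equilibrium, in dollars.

Equilibrium: 21195 - 7p = 2p - 4905, so 26100 = 9p and p* = 2900, q* = 895.
The ceiling of 2622 is below the equilibrium price 2900, so it binds.
At p = 2622: qd = 21195 - 7·2622 = 2841 and qs = 2·2622 - 4905 = 339.
Producer surplus without the control is ½ · (2900 - 2452.5) · 895 = 200256.25.
With the ceiling, producers sell 339 units at 2622, so PS = ½ · (2622 - 2452.5) · 339 = 28730.25.
Change in producer surplus = 28730.25 - 200256.25 = -171526.

-171526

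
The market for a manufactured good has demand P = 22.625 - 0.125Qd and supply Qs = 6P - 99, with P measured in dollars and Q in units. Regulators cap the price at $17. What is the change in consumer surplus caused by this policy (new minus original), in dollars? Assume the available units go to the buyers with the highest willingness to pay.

Rearranging demand gives Qd = 181 - 8P. Setting quantity demanded equal to quantity supplied, 181 - 8P = 6P - 99, gives P* = 20 and Q* = 21.
Because the ceiling (17) lies below the market-clearing price, it is binding.
At P = 17: Qd = 181 - 8·17 = 45 and Qs = 6·17 - 99 = 3.
Consumer surplus without the control is ½ · (22.625 - 20) · 21 = 27.5625.
With the ceiling, 3 units are sold at 17 (assume they go to the highest-value buyers). The demand price at Q = 3 is 22.25, so CS = ½ · [(22.625 - 17) + (22.25 - 17)] · 3 = 16.3125.
Change in consumer surplus = 16.3125 - 27.5625 = -11.25.

-11.25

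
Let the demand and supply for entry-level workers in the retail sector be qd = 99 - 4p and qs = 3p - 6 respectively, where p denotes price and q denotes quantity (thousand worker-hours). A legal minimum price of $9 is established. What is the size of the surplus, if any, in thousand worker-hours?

In a free market, 99 - 4p = 3p - 6 gives the equilibrium p* = 15, q* = 39.
The floor of 9 is below the equilibrium price 15, so it is not binding; the market clears at p* = 15, q* = 39.
Since the control does not bind, there is no surplus.

0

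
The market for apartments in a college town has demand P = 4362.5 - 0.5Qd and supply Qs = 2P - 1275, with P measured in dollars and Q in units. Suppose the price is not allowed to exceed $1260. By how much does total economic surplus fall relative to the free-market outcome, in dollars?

Rearranging demand gives Qd = 8725 - 2P. Setting quantity demanded equal to quantity supplied, 8725 - 2P = 2P - 1275, gives P* = 2500 and Q* = 3725.
The ceiling of 1260 is below the equilibrium price 2500, so it binds.
At P = 1260: Qd = 8725 - 2·1260 = 6205 and Qs = 2·1260 - 1275 = 1245.
Quantity traded falls to 1245. At Q = 1245 the demand price is (8725 - 1245)/2 = 3740 and the supply price is (1275 + 1245)/2 = 1260.
Deadweight loss = ½ · (3740 - 1260) · (3725 - 1245) = ½ · 2480 · 2480 = 3075200.

3075200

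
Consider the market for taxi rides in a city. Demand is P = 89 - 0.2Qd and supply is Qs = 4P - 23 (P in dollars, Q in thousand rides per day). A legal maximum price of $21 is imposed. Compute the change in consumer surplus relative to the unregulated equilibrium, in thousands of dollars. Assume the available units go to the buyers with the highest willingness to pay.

Rearranging demand gives Qd = 445 - 5P. Without the control the market clears where 445 - 5P = 4P - 23, i.e. P* = 52 and Q* = 185.
Since 21 < 52, the ceiling is binding.
At P = 21: Qd = 445 - 5·21 = 340 and Qs = 4·21 - 23 = 61.
Consumer surplus without the control is ½ · (89 - 52) · 185 = 3422.5.
With the ceiling, 61 units are sold at 21 (assume they go to the highest-value buyers). The demand price at Q = 61 is 76.8, so CS = ½ · [(89 - 21) + (76.8 - 21)] · 61 = 3775.9.
Change in consumer surplus = 3775.9 - 3422.5 = 353.4.

353.4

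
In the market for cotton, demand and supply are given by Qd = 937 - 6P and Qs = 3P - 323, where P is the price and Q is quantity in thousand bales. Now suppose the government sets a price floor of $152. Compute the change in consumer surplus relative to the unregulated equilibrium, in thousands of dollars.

Equilibrium: 937 - 6P = 3P - 323, so 1260 = 9P and P* = 140, Q* = 97.
Because the floor (152) lies above the market-clearing price, it is binding.
At P = 152: Qd = 937 - 6·152 = 25 and Qs = 3·152 - 323 = 133.
Consumer surplus without the control is ½ · (937/6 - 140) · 97 = 9409/12.
With the floor, consumers buy 25 units at 152, so CS = ½ · (937/6 - 152) · 25 = 625/12.
Change in consumer surplus = 625/12 - 9409/12 = -732.

-732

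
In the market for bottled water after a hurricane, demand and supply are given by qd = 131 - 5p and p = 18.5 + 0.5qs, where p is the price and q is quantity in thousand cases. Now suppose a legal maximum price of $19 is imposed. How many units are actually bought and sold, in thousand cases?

Rearranging supply gives qs = 2p - 37. Setting quantity demanded equal to quantity supplied, 131 - 5p = 2p - 37, gives p* = 24 and q* = 11.
Since 19 < 24, the ceiling is binding.
At p = 19: qd = 131 - 5·19 = 36 and qs = 2·19 - 37 = 1.
The quantity actually transacted is the short side, supply: 1.

1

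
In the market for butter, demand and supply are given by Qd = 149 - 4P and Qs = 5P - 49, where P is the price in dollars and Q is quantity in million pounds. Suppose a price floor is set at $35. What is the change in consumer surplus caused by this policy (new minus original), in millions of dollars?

-455

Setting quantity demanded equal to quantity supplied, 149 - 4P = 5P - 49, gives P* = 22 and Q* = 61.
Since 35 > 22, the floor is binding.
At P = 35: Qd = 149 - 4·35 = 9 and Qs = 5·35 - 49 = 126.
Consumer surplus without the control is ½ · (37.25 - 22) · 61 = 465.125.
With the floor, consumers buy 9 units at 35, so CS = ½ · (37.25 - 35) · 9 = 10.125.
Change in consumer surplus = 10.125 - 465.125 = -455.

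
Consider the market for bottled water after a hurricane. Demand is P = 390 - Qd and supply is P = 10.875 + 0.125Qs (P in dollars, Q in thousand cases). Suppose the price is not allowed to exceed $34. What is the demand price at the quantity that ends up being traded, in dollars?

Rearranging demand gives Qd = 390 - P; rearranging supply gives Qs = 8P - 87. Setting quantity demanded equal to quantity supplied, 390 - P = 8P - 87, gives P* = 53 and Q* = 337.
Since 34 < 53, the ceiling is binding.
At P = 34: Qd = 390 - 34 = 356 and Qs = 8·34 - 87 = 185.
Only 185 units reach the market. On the demand curve, the marginal buyer's willingness to pay at Q = 185 is (390 - 185) = 205.

205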